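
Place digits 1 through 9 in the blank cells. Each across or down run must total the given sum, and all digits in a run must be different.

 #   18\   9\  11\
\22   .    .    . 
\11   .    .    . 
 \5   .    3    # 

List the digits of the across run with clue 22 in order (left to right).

9, 5, 8

R1C2 = 5: the only remaining digit allowed by both the 22 across and the 9 down.
R2C2 = 9 − 8 = 1 completes the 9 down.
R3C1 = 5 − 3 = 2 completes the 5 across.
R1C1 = 9: the only remaining digit allowed by both the 22 across and the 18 down.
R1C3 = 22 − 14 = 8 completes the 22 across.
R2C1 = 18 − 11 = 7 completes the 18 down.
R2C3 = 11 − 8 = 3 completes the 11 across.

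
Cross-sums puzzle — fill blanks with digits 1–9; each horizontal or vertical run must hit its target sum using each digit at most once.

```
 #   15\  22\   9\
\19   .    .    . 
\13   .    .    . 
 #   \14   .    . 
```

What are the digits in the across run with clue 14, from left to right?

8, 6

Nothing is forced directly, so branch on R3C3, whose candidates are 5 or 6. If R3C3 = 5: that forces R1C3 = 3, R2C3 = 1, R3C2 = 9, R1C2 = 7, after which R2C2 would have to be in {3,4,5,7,8,9} for the 13 across but in {6} for the 22 down — contradiction. So R3C3 = 6.
Given what's placed, R1C3 must be 2 to fit the 19 across and 9 down.
R2C3 = 9 − 8 = 1 completes the 9 down.
R3C2 = 14 − 6 = 8 completes the 14 across.
R1C2 = 9: the only remaining digit allowed by both the 19 across and the 22 down.
R2C2 = 22 − 17 = 5 completes the 22 down.
R1C1 = 19 − 11 = 8 completes the 19 across.
R2C1 = 13 − 6 = 7 completes the 13 across.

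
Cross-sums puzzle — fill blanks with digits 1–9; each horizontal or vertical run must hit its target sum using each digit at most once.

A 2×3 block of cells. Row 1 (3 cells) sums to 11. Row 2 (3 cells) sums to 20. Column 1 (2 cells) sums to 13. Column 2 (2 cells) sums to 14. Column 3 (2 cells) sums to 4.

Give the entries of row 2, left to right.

9 8 3

4 in 2 cells must be {1,3}.
The 20 across and the 4 down share only 3, so (2,3) = 3.
(1,3) = 4 − 3 = 1 completes the 4 down.
Nothing is forced directly, so branch on (1,2), whose candidates are 6 or 8. If (1,2) = 8: then (1,1) would have to be in {2} for the 11 across but in {4,5,6,7,8,9} for the 13 down — contradiction. So (1,2) = 6.
(1,1) = 11 − 7 = 4 completes the 11 across.
(2,1) = 13 − 4 = 9 completes the 13 down.
(2,2) = 20 − 12 = 8 completes the 20 across.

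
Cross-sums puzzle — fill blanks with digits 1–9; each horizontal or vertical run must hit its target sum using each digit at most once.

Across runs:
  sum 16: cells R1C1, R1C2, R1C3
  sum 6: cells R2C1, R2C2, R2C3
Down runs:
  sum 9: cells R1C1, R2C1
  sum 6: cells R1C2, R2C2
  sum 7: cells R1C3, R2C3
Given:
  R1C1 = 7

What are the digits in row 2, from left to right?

6 in 3 cells must be {1,2,3}.
R2C1 = 9 − 7 = 2 completes the 9 down.
Given what's placed, R2C2 must be 1 to fit the 6 across and 6 down.
R2C3 = 6 − 3 = 3 completes the 6 across.
R1C2 = 6 − 1 = 5 completes the 6 down.
R1C3 = 16 − 12 = 4 completes the 16 across.

2 1 3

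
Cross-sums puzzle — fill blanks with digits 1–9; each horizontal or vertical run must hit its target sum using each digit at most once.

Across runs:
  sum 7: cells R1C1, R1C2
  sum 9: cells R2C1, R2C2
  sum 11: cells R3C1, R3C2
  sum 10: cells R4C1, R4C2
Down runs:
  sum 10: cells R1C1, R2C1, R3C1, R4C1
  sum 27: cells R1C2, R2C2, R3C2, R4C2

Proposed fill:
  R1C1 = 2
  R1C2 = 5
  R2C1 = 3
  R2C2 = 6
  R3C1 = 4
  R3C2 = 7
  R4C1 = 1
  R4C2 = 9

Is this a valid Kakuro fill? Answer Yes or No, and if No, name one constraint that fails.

Yes

Across: 2+5=7; 3+6=9; 4+7=11; 1+9=10. Down: 2+3+4+1=10; 5+6+7+9=27. No digit repeats within any run.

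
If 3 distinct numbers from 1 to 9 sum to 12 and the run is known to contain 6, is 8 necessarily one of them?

No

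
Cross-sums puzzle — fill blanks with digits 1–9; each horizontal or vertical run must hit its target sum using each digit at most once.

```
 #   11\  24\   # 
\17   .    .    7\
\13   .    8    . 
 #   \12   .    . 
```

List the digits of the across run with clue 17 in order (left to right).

8 9

17 in 2 cells must be {8,9}; 24 in 3 cells must be {7,8,9}.
R1C2 = 9: the only remaining digit allowed by both the 17 across and the 24 down.
R3C2 = 24 − 17 = 7 completes the 24 down.
R3C3 = 12 − 7 = 5 completes the 12 across.
R1C1 = 17 − 9 = 8 completes the 17 across.
R2C1 = 11 − 8 = 3 completes the 11 down.
R2C3 = 13 − 11 = 2 completes the 13 across.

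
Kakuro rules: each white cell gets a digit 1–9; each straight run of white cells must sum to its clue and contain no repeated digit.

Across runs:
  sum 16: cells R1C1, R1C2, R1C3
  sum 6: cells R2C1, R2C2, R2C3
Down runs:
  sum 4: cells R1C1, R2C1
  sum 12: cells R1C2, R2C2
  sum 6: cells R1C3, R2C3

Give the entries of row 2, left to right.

6 in 3 cells must be {1,2,3}; 4 in 2 cells must be {1,3}.
The 6 across and the 12 down share only 3, so R2C2 = 3.
R1C2 = 12 − 3 = 9 completes the 12 down.
Given what's placed, R2C1 must be 1 to fit the 6 across and 4 down.
R2C3 = 6 − 4 = 2 completes the 6 across.
R1C1 = 4 − 1 = 3 completes the 4 down.
R1C3 = 16 − 12 = 4 completes the 16 across.

1, 3, 2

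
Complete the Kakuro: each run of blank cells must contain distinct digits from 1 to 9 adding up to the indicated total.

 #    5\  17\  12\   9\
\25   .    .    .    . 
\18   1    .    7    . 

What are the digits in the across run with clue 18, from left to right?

1, 8, 7, 2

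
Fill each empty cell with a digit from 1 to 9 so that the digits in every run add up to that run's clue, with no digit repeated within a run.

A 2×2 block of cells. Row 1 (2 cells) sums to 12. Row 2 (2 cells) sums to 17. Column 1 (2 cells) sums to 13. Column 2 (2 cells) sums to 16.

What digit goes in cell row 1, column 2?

7

17 in 2 cells must be {8,9}; 16 in 2 cells must be {7,9}.
The 17 across and the 16 down share only 9, so (2,2) = 9.
(1,2) = 16 − 9 = 7 completes the 16 down.
(2,1) = 17 − 9 = 8 completes the 17 across.
(1,1) = 12 − 7 = 5 completes the 12 across.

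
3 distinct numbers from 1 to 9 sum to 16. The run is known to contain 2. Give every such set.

{2,5,9}; {2,6,8}

3 distinct digits from 1–9 sum between 6 and 24.
Keeping only sets containing 2.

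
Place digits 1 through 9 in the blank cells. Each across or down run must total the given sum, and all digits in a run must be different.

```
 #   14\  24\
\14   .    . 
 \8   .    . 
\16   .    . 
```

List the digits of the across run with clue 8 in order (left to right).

16 in 2 cells must be {7,9}; 24 in 3 cells must be {7,8,9}.
The 8 across and the 24 down share only 7, so R2C2 = 7.
Given what's placed, R3C2 must be 9 to fit the 16 across and 24 down.
R1C2 = 24 − 16 = 8 completes the 24 down.
R2C1 = 8 − 7 = 1 completes the 8 across.
R3C1 = 16 − 9 = 7 completes the 16 across.
R1C1 = 14 − 8 = 6 completes the 14 across.

1 7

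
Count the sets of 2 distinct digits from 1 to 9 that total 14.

2 distinct digits from 1–9 sum between 3 and 17.
Enumerating: {5,9}, {6,8}.

2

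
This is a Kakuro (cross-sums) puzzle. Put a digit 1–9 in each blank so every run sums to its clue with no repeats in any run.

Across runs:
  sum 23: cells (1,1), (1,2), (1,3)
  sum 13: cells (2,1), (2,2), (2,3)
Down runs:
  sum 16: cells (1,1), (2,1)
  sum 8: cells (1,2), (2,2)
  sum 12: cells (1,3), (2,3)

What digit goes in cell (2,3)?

4

23 in 3 cells must be {6,8,9}; 16 in 2 cells must be {7,9}.
The 23 across and the 16 down share only 9, so (1,1) = 9.
Given what's placed, (1,2) must be 6 to fit the 23 across and 8 down.
(1,3) = 23 − 15 = 8 completes the 23 across.
(2,1) = 16 − 9 = 7 completes the 16 down.
(2,2) = 8 − 6 = 2 completes the 8 down.
(2,3) = 13 − 9 = 4 completes the 13 across.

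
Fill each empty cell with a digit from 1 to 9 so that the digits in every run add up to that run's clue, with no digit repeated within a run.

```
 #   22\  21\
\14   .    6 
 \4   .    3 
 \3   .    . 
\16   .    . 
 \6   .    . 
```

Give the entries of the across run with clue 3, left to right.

4 in 2 cells must be {1,3}; 3 in 2 cells must be {1,2}; 16 in 2 cells must be {7,9}.
R1C1 = 14 − 6 = 8 completes the 14 across.
R2C1 = 4 − 3 = 1 completes the 4 across.
R3C1 = 2: the only remaining digit allowed by both the 3 across and the 22 down.
R3C2 = 3 − 2 = 1 completes the 3 across.

2, 1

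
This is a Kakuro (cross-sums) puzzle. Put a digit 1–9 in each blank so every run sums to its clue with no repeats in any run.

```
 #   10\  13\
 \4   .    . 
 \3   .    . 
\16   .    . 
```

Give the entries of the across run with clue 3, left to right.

2, 1

4 in 2 cells must be {1,3}; 3 in 2 cells must be {1,2}; 16 in 2 cells must be {7,9}.
The 16 across and the 10 down share only 7, so R3C1 = 7.
R3C2 = 16 − 7 = 9 completes the 16 across.
Given what's placed, R1C1 must be 1 to fit the 4 across and 10 down.
R1C2 = 4 − 1 = 3 completes the 4 across.
R2C1 = 10 − 8 = 2 completes the 10 down.
R2C2 = 3 − 2 = 1 completes the 3 across.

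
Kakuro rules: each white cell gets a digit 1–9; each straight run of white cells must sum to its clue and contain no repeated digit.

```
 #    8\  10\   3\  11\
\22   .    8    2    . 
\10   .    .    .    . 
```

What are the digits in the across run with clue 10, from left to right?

3, 2, 1, 4

10 in 4 cells must be {1,2,3,4}; 3 in 2 cells must be {1,2}.
R2C2 = 10 − 8 = 2 completes the 10 down.
R2C3 = 3 − 2 = 1 completes the 3 down.
R2C1 = 3: the only remaining digit allowed by both the 10 across and the 8 down.
R2C4 = 10 − 6 = 4 completes the 10 across.
R1C1 = 8 − 3 = 5 completes the 8 down.
R1C4 = 22 − 15 = 7 completes the 22 across.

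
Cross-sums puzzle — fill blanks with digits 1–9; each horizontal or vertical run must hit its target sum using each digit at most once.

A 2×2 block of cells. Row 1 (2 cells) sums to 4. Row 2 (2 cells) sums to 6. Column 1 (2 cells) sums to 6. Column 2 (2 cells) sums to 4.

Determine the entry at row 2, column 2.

1

4 in 2 cells must be {1,3}.
The 4 across and the 6 down share only 1, so (1,1) = 1.
(1,2) = 4 − 1 = 3 completes the 4 across.
(2,1) = 6 − 1 = 5 completes the 6 down.
(2,2) = 6 − 5 = 1 completes the 6 across.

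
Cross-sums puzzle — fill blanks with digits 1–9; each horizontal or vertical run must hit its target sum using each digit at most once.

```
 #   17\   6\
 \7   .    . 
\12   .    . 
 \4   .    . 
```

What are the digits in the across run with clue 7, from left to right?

5 2

4 in 2 cells must be {1,3}; 6 in 3 cells must be {1,2,3}.
The 12 across and the 6 down share only 3, so R2C2 = 3.
Given what's placed, R3C2 must be 1 to fit the 4 across and 6 down.
R1C2 = 6 − 4 = 2 completes the 6 down.
R2C1 = 12 − 3 = 9 completes the 12 across.
R3C1 = 4 − 1 = 3 completes the 4 across.
R1C1 = 7 − 2 = 5 completes the 7 across.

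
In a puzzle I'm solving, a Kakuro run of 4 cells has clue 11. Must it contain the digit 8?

The only way to make 11 from 4 distinct digits is {1,2,3,5}, which does not contain 8.

No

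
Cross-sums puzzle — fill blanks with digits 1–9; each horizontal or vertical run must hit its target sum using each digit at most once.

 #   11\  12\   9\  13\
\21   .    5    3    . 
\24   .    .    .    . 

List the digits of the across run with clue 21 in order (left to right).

R2C2 = 12 − 5 = 7 completes the 12 down.
R2C3 = 9 − 3 = 6 completes the 9 down.
No cell is forced outright now. R2C4 can only be 8 or 9 (the digits allowed by both its 24 across and its 13 down). If R2C4 = 8: then R1C4 would have to be in {4,6,7,9} for the 21 across but in {5} for the 13 down — contradiction. So R2C4 = 9.
R1C4 = 13 − 9 = 4 completes the 13 down.
R2C1 = 24 − 22 = 2 completes the 24 across.
R1C1 = 21 − 12 = 9 completes the 21 across.

9, 5, 3, 4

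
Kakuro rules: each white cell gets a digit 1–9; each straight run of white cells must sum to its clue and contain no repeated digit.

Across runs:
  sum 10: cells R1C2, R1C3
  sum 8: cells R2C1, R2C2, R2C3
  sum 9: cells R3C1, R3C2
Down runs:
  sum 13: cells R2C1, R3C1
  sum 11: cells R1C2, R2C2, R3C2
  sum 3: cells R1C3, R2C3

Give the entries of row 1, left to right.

8, 2

3 in 2 cells must be {1,2}.
Nothing is forced directly, so branch on R1C3, whose candidates are 1 or 2. If R1C3 = 1: then R1C2 would have to be in {9} for the 10 across but in {1,2,3,4,5,6,7,8} for the 11 down — contradiction. So R1C3 = 2.
R1C2 = 10 − 2 = 8 completes the 10 across.
R2C3 = 3 − 2 = 1 completes the 3 down.
R2C2 = 2: the only remaining digit allowed by both the 8 across and the 11 down.
R3C2 = 11 − 10 = 1 completes the 11 down.
R2C1 = 8 − 3 = 5 completes the 8 across.
R3C1 = 9 − 1 = 8 completes the 9 across.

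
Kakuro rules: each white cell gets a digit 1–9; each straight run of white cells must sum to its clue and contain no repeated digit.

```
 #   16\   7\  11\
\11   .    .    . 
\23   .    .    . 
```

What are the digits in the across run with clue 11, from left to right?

23 in 3 cells must be {6,8,9}; 16 in 2 cells must be {7,9}.
The 11 across and the 16 down share only 7, so R1C1 = 7.
Given what's placed, R1C3 must be 3 to fit the 11 across and 11 down.
R2C1 = 16 − 7 = 9 completes the 16 down.
R2C2 = 6: the only remaining digit allowed by both the 23 across and the 7 down.
R2C3 = 23 − 15 = 8 completes the 23 across.
R1C2 = 11 − 10 = 1 completes the 11 across.

7 1 3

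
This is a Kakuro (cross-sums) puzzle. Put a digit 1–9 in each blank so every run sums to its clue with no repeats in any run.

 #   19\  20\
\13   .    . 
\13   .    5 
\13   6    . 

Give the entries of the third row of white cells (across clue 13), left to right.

6, 7

R2C1 = 13 − 5 = 8 completes the 13 across.
R3C2 = 13 − 6 = 7 completes the 13 across.
R1C1 = 19 − 14 = 5 completes the 19 down.
R1C2 = 13 − 5 = 8 completes the 13 across.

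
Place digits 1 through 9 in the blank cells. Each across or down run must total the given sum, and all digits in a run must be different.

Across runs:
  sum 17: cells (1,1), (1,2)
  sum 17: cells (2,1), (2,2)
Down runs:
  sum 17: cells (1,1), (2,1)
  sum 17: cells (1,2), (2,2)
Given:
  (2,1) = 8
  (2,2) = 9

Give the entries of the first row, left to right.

17 in 2 cells must be {8,9}.
(1,1) = 17 − 8 = 9 completes the 17 down.
(1,2) = 17 − 9 = 8 completes the 17 across.

9 8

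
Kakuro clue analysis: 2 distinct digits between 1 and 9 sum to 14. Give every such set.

2 distinct digits from 1–9 sum between 3 and 17.

{5,9}; {6,8}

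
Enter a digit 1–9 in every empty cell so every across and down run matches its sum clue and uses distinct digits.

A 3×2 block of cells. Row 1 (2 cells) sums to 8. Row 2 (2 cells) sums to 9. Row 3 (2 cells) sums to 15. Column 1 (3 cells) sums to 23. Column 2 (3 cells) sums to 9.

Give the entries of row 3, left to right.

9 6

23 in 3 cells must be {6,8,9}.
The 8 across and the 23 down share only 6, so (1,1) = 6.
(1,2) = 8 − 6 = 2 completes the 8 across.
Given what's placed, (2,1) must be 8 to fit the 9 across and 23 down.
(2,2) = 9 − 8 = 1 completes the 9 across.
(3,1) = 23 − 14 = 9 completes the 23 down.
(3,2) = 15 − 9 = 6 completes the 15 across.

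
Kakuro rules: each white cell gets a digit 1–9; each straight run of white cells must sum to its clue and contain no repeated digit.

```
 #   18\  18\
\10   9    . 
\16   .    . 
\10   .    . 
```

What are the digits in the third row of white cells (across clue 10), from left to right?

2 8

16 in 2 cells must be {7,9}.
R1C2 = 10 − 9 = 1 completes the 10 across.
Given what's placed, R2C1 must be 7 to fit the 16 across and 18 down.
R2C2 = 16 − 7 = 9 completes the 16 across.
R3C1 = 18 − 16 = 2 completes the 18 down.
R3C2 = 10 − 2 = 8 completes the 10 across.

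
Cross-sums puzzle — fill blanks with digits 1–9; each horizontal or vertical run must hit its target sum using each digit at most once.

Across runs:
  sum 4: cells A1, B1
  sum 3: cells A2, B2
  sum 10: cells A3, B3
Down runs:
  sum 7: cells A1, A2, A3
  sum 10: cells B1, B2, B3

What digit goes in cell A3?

4

4 in 2 cells must be {1,3}; 3 in 2 cells must be {1,2}; 7 in 3 cells must be {1,2,4}.
The 4 across and the 7 down share only 1, so A1 = 1.
B1 = 4 − 1 = 3 completes the 4 across.
Given what's placed, A2 must be 2 to fit the 3 across and 7 down.
B2 = 3 − 2 = 1 completes the 3 across.
A3 = 7 − 3 = 4 completes the 7 down.
B3 = 10 − 4 = 6 completes the 10 across.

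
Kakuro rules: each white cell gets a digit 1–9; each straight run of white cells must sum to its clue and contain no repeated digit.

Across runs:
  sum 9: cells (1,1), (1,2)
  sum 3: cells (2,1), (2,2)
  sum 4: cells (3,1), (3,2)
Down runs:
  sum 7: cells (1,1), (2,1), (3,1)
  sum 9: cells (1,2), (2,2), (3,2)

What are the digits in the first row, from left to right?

4 5

3 in 2 cells must be {1,2}; 4 in 2 cells must be {1,3}; 7 in 3 cells must be {1,2,4}.
The 4 across and the 7 down share only 1, so (3,1) = 1.
(3,2) = 4 − 1 = 3 completes the 4 across.
Given what's placed, (2,1) must be 2 to fit the 3 across and 7 down.
(2,2) = 3 − 2 = 1 completes the 3 across.
(1,1) = 7 − 3 = 4 completes the 7 down.
(1,2) = 9 − 4 = 5 completes the 9 across.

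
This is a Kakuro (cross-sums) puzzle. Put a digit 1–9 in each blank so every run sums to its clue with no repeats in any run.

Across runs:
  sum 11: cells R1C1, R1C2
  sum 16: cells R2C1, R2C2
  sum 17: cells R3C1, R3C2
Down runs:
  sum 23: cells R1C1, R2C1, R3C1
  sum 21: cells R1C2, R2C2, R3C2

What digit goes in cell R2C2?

7

16 in 2 cells must be {7,9}; 17 in 2 cells must be {8,9}; 23 in 3 cells must be {6,8,9}.
The 16 across and the 23 down share only 9, so R2C1 = 9.
R2C2 = 16 − 9 = 7 completes the 16 across.
Given what's placed, R3C1 must be 8 to fit the 17 across and 23 down.
R3C2 = 17 − 8 = 9 completes the 17 across.
R1C1 = 23 − 17 = 6 completes the 23 down.
R1C2 = 11 − 6 = 5 completes the 11 across.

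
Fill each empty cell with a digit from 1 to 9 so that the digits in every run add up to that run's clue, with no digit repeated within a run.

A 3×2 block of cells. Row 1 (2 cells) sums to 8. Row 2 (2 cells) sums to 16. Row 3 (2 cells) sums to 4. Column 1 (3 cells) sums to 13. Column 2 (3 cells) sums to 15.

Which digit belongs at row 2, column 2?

7

16 in 2 cells must be {7,9}; 4 in 2 cells must be {1,3}.
Nothing is forced directly, so branch on (2,1), whose candidates are 7 or 9. If (2,1) = 7: that forces (2,2) = 9, (3,1) = 1, after which (3,2) would have to be in {3} for the 4 across but in {1,2,4,5} for the 15 down — contradiction. So (2,1) = 9.
(2,2) = 16 − 9 = 7 completes the 16 across.
Given what's placed, (3,2) must be 3 to fit the 4 across and 15 down.
(1,2) = 15 − 10 = 5 completes the 15 down.
(3,1) = 4 − 3 = 1 completes the 4 across.
(1,1) = 8 − 5 = 3 completes the 8 across.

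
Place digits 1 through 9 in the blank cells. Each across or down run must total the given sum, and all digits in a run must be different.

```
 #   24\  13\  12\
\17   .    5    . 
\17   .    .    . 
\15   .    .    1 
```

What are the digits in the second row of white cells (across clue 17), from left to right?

24 in 3 cells must be {7,8,9}.
Given what's placed, R3C2 must be 6 to fit the 15 across and 13 down.
R2C2 = 13 − 11 = 2 completes the 13 down.
R3C1 = 15 − 7 = 8 completes the 15 across.
R1C1 = 9: the only remaining digit allowed by both the 17 across and the 24 down.
R1C3 = 17 − 14 = 3 completes the 17 across.
R2C1 = 24 − 17 = 7 completes the 24 down.
R2C3 = 17 − 9 = 8 completes the 17 across.

7 2 8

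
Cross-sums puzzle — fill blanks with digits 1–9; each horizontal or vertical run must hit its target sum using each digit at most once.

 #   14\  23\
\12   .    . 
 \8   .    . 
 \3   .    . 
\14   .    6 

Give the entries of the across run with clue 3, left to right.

2 1

3 in 2 cells must be {1,2}.
R4C1 = 14 − 6 = 8 completes the 14 across.
Given what's placed, R1C1 must be 3 to fit the 12 across and 14 down.
R1C2 = 12 − 3 = 9 completes the 12 across.
Given what's placed, R3C2 must be 1 to fit the 3 across and 23 down.
R2C2 = 23 − 16 = 7 completes the 23 down.
R3C1 = 3 − 1 = 2 completes the 3 across.
R2C1 = 8 − 7 = 1 completes the 8 across.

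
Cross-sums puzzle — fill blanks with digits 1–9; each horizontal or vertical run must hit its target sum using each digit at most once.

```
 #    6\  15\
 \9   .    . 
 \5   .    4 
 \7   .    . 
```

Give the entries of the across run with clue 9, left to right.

3 6

6 in 3 cells must be {1,2,3}.
R2C1 = 5 − 4 = 1 completes the 5 across.
Nothing is forced directly, so branch on R1C1, whose candidates are 2 or 3. If R1C1 = 2: then R1C2 would have to be in {7} for the 9 across but in {2,3,5,6,8,9} for the 15 down — contradiction. So R1C1 = 3.
R1C2 = 9 − 3 = 6 completes the 9 across.
R3C1 = 6 − 4 = 2 completes the 6 down.
R3C2 = 7 − 2 = 5 completes the 7 across.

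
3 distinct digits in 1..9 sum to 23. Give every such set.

3 distinct digits from 1–9 sum between 6 and 24.
Only one set works: {6,8,9}.

{6,8,9}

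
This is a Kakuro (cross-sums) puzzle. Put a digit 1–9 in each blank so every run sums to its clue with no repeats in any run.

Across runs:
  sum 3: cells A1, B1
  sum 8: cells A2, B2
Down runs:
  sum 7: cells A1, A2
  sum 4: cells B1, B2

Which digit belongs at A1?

3 in 2 cells must be {1,2}; 4 in 2 cells must be {1,3}.
The 3 across and the 4 down share only 1, so B1 = 1.
B2 = 4 − 1 = 3 completes the 4 down.
A1 = 3 − 1 = 2 completes the 3 across.
A2 = 8 − 3 = 5 completes the 8 across.

2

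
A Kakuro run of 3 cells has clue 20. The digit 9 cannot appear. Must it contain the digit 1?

No

The only way to make 20 from 3 distinct digits under that restriction is {5,7,8}, which does not contain 1.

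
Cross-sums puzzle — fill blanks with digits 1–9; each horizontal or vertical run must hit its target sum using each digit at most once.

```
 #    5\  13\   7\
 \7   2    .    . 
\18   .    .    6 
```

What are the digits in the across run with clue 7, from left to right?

2 4 1

7 in 3 cells must be {1,2,4}.
R1C2 = 4: the only remaining digit allowed by both the 7 across and the 13 down.
R1C3 = 7 − 6 = 1 completes the 7 across.
R2C1 = 5 − 2 = 3 completes the 5 down.
R2C2 = 18 − 9 = 9 completes the 18 across.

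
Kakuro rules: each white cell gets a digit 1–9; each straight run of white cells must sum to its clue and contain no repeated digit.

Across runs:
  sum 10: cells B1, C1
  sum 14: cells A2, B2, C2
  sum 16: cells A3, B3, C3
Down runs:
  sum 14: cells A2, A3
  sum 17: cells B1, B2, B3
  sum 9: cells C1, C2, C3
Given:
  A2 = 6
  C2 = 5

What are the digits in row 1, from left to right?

B2 = 14 − 11 = 3 completes the 14 across.
A3 = 14 − 6 = 8 completes the 14 down.
Nothing is forced directly, so branch on C1, whose candidates are 1 or 3. If C1 = 3: then B1 would have to be in {7} for the 10 across but in {5,6,8,9} for the 17 down — contradiction. So C1 = 1.
B1 = 10 − 1 = 9 completes the 10 across.
B3 = 17 − 12 = 5 completes the 17 down.
C3 = 16 − 13 = 3 completes the 16 across.

9, 1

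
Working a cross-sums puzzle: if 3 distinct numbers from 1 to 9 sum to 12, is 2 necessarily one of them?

No

Counterexample: {1,3,8} sums to 12 without using 2.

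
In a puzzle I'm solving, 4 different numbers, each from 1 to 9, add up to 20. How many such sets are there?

12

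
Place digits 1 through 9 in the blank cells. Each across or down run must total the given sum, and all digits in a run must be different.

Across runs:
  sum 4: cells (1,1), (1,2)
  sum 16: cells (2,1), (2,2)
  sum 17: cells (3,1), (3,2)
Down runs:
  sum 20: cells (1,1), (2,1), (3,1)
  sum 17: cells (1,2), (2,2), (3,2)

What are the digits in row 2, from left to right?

9, 7

4 in 2 cells must be {1,3}; 16 in 2 cells must be {7,9}; 17 in 2 cells must be {8,9}.
The 4 across and the 20 down share only 3, so (1,1) = 3.
(1,2) = 4 − 3 = 1 completes the 4 across.
Given what's placed, (2,1) must be 9 to fit the 16 across and 20 down.
(2,2) = 16 − 9 = 7 completes the 16 across.
(3,1) = 20 − 12 = 8 completes the 20 down.
(3,2) = 17 − 8 = 9 completes the 17 across.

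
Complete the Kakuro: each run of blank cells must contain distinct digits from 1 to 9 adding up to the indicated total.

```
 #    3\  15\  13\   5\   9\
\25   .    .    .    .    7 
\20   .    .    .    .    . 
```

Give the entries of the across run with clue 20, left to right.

1 6 7 4 2

3 in 2 cells must be {1,2}.
R2C5 = 9 − 7 = 2 completes the 9 down.
R2C1 = 1: the only remaining digit allowed by both the 20 across and the 3 down.
R1C1 = 3 − 1 = 2 completes the 3 down.
No cell is forced outright now. R2C4 can only be 3 or 4 (the digits allowed by both its 20 across and its 5 down). If R2C4 = 3: then R1C4 would have to be in {1,3,4,5,6,8,9} for the 25 across but in {2} for the 5 down — contradiction. So R2C4 = 4.
R1C4 = 5 − 4 = 1 completes the 5 down.
Nothing is forced directly, so branch on R1C2, whose candidates are 6 or 9. If R1C2 = 6: that forces R1C3 = 9, after which R2C2 would have to be in {5,6,7,8} for the 20 across but in {9} for the 15 down — contradiction. So R1C2 = 9.
R1C3 = 25 − 19 = 6 completes the 25 across.
R2C2 = 15 − 9 = 6 completes the 15 down.
R2C3 = 20 − 13 = 7 completes the 20 across.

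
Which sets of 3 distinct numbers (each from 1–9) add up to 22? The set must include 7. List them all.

{6,7,9}

3 distinct digits from 1–9 sum between 6 and 24.
Keeping only sets containing 7.
Only one set works: {6,7,9}.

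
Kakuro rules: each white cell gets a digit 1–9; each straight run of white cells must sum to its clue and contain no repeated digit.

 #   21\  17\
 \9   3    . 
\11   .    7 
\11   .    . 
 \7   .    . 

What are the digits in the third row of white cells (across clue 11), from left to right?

R1C2 = 9 − 3 = 6 completes the 9 across.
R2C1 = 11 − 7 = 4 completes the 11 across.
Given what's placed, R3C2 must be 3 to fit the 11 across and 17 down.
R4C2 = 17 − 16 = 1 completes the 17 down.
R3C1 = 11 − 3 = 8 completes the 11 across.
R4C1 = 7 − 1 = 6 completes the 7 across.

8 3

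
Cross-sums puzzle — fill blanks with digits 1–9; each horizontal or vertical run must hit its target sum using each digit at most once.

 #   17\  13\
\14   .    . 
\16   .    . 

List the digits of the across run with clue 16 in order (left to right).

9 7

16 in 2 cells must be {7,9}; 17 in 2 cells must be {8,9}.
The 16 across and the 17 down share only 9, so R2C1 = 9.
R2C2 = 16 − 9 = 7 completes the 16 across.
R1C1 = 17 − 9 = 8 completes the 17 down.
R1C2 = 14 − 8 = 6 completes the 14 across.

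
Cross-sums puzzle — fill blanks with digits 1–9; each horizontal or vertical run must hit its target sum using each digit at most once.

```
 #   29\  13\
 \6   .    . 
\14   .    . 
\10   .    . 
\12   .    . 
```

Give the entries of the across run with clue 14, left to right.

9 5

29 in 4 cells must be {5,7,8,9}.
Only 5 fits R1C1 under both its across sum 6 and down sum 29.
R1C2 = 6 − 5 = 1 completes the 6 across.
Nothing is forced directly, so branch on R2C1, whose candidates are 8 or 9. If R2C1 = 8: that forces R2C2 = 6, R4C2 = 4, R3C2 = 2, after which R4C1 would have to be in {8} for the 12 across but in {7,9} for the 29 down — contradiction. So R2C1 = 9.
R2C2 = 14 − 9 = 5 completes the 14 across.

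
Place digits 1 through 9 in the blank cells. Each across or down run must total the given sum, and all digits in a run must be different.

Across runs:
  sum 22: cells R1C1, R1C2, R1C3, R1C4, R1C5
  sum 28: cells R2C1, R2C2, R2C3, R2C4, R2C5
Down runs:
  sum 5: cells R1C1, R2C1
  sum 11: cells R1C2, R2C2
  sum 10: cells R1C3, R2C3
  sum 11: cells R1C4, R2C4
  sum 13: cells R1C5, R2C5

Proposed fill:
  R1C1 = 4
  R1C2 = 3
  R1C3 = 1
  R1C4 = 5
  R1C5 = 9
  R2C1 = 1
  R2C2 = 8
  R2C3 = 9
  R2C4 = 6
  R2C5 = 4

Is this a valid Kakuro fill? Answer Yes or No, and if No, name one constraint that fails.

Across: 4+3+1+5+9=22; 1+8+9+6+4=28. Down: 4+1=5; 3+8=11; 1+9=10; 5+6=11; 9+4=13. No digit repeats within any run.

Yes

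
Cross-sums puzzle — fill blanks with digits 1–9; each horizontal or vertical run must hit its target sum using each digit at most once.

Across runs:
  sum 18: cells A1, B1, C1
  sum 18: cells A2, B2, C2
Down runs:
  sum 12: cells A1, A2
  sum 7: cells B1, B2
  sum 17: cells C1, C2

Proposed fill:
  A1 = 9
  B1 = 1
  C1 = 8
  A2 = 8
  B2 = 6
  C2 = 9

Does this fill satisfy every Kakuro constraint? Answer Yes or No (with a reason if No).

No — the down run A1–A2 sums to 17, not 12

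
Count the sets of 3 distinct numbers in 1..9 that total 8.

2

3 distinct digits from 1–9 sum between 6 and 24.
Enumerating: {1,2,5}, {1,3,4}.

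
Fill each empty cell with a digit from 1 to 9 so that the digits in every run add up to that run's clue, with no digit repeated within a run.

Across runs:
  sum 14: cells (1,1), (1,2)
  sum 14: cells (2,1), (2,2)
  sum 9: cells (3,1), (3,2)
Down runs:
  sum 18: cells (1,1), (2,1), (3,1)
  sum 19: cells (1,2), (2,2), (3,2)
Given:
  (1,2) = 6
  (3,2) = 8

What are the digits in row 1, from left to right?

8, 6

(1,1) = 14 − 6 = 8 completes the 14 across.
(2,2) = 19 − 14 = 5 completes the 19 down.
(3,1) = 9 − 8 = 1 completes the 9 across.
(2,1) = 14 − 5 = 9 completes the 14 across.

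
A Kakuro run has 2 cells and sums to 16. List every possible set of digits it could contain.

2 distinct digits from 1–9 sum between 3 and 17.
Only one set works: {7,9}.

{7,9}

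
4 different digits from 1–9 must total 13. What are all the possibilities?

{1,2,3,7}; {1,2,4,6}; {1,3,4,5}

4 distinct digits from 1–9 sum between 10 and 30.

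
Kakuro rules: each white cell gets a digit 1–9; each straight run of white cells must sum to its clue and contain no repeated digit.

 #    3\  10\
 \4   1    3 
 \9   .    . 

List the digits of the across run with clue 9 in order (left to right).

2 7

4 in 2 cells must be {1,3}; 3 in 2 cells must be {1,2}.
R2C1 = 3 − 1 = 2 completes the 3 down.
R2C2 = 9 − 2 = 7 completes the 9 across.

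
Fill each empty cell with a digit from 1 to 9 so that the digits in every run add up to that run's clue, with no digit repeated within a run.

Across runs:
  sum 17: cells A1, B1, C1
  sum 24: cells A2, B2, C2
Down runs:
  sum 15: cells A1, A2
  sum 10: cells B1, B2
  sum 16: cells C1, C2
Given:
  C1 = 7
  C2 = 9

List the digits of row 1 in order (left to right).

8 2 7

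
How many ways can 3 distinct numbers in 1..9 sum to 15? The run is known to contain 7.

2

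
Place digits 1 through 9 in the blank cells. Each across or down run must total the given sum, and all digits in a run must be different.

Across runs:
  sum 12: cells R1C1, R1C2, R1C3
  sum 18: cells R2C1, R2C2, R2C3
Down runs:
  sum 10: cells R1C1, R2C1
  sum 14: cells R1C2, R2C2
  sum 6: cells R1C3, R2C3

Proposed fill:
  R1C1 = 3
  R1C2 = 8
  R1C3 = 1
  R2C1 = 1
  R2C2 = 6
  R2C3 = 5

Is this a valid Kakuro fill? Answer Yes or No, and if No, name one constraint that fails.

No — the across run R2C1–R2C3 sums to 12, not 18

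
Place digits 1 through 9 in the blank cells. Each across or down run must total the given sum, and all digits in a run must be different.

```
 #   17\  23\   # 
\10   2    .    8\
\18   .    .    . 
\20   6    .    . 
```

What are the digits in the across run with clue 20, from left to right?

6 9 5

23 in 3 cells must be {6,8,9}.
R1C2 = 10 − 2 = 8 completes the 10 across.
R2C1 = 17 − 8 = 9 completes the 17 down.
R2C2 = 6: the only remaining digit allowed by both the 18 across and the 23 down.
R2C3 = 18 − 15 = 3 completes the 18 across.
R3C2 = 23 − 14 = 9 completes the 23 down.
R3C3 = 20 − 15 = 5 completes the 20 across.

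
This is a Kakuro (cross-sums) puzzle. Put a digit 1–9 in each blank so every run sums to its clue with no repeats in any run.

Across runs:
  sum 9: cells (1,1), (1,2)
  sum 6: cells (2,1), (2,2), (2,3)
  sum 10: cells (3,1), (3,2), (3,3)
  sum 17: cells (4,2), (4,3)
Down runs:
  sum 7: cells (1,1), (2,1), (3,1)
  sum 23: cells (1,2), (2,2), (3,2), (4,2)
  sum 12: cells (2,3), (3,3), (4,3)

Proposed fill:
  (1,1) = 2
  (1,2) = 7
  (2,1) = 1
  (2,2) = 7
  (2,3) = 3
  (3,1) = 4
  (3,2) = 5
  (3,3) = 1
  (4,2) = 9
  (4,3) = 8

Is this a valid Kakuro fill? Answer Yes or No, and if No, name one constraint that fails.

No — the across run (2,1)–(2,3) sums to 11, not 6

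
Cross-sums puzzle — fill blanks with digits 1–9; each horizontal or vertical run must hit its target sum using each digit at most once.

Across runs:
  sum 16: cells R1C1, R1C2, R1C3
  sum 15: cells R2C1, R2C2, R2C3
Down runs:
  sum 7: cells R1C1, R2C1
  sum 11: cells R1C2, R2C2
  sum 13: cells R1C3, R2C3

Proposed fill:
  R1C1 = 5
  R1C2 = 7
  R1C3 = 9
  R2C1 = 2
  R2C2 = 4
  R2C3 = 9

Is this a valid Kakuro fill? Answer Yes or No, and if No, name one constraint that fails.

No — the down run R1C3–R2C3 sums to 18, not 13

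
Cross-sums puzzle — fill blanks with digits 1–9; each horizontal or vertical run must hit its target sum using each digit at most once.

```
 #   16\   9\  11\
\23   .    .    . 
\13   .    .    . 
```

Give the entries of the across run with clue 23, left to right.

9 8 6

23 in 3 cells must be {6,8,9}; 16 in 2 cells must be {7,9}.
The 23 across and the 16 down share only 9, so R1C1 = 9.
R2C1 = 16 − 9 = 7 completes the 16 down.
Nothing is forced directly, so branch on R1C2, whose candidates are 6 or 8. If R1C2 = 6: that forces R1C3 = 8, after which R2C2 would have to be in {1,2,4,5} for the 13 across but in {3} for the 9 down — contradiction. So R1C2 = 8.
R1C3 = 23 − 17 = 6 completes the 23 across.
R2C2 = 9 − 8 = 1 completes the 9 down.
R2C3 = 13 − 8 = 5 completes the 13 across.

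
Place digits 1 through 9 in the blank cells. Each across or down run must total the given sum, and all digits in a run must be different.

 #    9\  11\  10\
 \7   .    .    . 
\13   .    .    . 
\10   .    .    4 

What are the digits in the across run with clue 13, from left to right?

6 2 5

7 in 3 cells must be {1,2,4}.
Given what's placed, R1C3 must be 1 to fit the 7 across and 10 down.
R2C3 = 10 − 5 = 5 completes the 10 down.
Nothing is forced directly, so branch on R3C1, whose candidates are 1 or 5. If R3C1 = 5: then R1C1 would have to be in {2,4} for the 7 across but in {1,3} for the 9 down — contradiction. So R3C1 = 1.
R1C1 = 2: the only remaining digit allowed by both the 7 across and the 9 down.
R1C2 = 7 − 3 = 4 completes the 7 across.
R2C1 = 9 − 3 = 6 completes the 9 down.
R2C2 = 13 − 11 = 2 completes the 13 across.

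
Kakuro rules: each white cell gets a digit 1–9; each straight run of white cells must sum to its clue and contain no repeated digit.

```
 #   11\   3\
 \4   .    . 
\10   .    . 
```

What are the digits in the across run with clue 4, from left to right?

4 in 2 cells must be {1,3}; 3 in 2 cells must be {1,2}.
The 4 across and the 11 down share only 3, so R1C1 = 3.
R1C2 = 4 − 3 = 1 completes the 4 across.
R2C1 = 11 − 3 = 8 completes the 11 down.
R2C2 = 10 − 8 = 2 completes the 10 across.

3 1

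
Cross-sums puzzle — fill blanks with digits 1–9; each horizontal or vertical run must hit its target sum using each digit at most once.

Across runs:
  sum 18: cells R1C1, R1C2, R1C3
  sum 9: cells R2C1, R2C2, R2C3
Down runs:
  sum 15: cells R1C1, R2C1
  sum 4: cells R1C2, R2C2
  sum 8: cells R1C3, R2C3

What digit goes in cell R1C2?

4 in 2 cells must be {1,3}.
The 9 across and the 15 down share only 6, so R2C1 = 6.
Given what's placed, R2C2 must be 1 to fit the 9 across and 4 down.
R2C3 = 9 − 7 = 2 completes the 9 across.
R1C1 = 15 − 6 = 9 completes the 15 down.
R1C2 = 4 − 1 = 3 completes the 4 down.
R1C3 = 18 − 12 = 6 completes the 18 across.

3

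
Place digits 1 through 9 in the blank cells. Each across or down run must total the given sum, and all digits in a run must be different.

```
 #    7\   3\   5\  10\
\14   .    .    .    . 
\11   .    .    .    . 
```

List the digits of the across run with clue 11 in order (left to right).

11 in 4 cells must be {1,2,3,5}; 3 in 2 cells must be {1,2}.
Nothing is forced directly, so branch on R2C4, whose candidates are 1 or 2 or 3. If R2C4 = 1: then R1C4 would have to be in {1,2,3,4,5,6,7,8} for the 14 across but in {9} for the 10 down — contradiction. If R2C4 = 2: that forces R1C4 = 8, R2C2 = 1, R2C3 = 3, R1C2 = 2, after which R1C3 would have to be in {1,3} for the 14 across but in {2} for the 5 down — contradiction. So R2C4 = 3.
R1C4 = 10 − 3 = 7 completes the 10 down.
Nothing is forced directly, so branch on R2C3, whose candidates are 1 or 2. If R2C3 = 2: then R1C3 would have to be in {1,2,4} for the 14 across but in {3} for the 5 down — contradiction. So R2C3 = 1.
R1C3 = 5 − 1 = 4 completes the 5 down.
R2C2 = 2: the only remaining digit allowed by both the 11 across and the 3 down.
R1C2 = 3 − 2 = 1 completes the 3 down.
R2C1 = 11 − 6 = 5 completes the 11 across.

5, 2, 1, 3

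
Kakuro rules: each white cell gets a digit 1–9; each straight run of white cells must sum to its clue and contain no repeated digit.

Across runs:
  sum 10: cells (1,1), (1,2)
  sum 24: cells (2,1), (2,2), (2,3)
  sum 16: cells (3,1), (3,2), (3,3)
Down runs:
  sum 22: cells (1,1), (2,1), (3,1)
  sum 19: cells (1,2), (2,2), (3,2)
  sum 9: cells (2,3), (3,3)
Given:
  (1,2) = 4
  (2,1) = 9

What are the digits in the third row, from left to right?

24 in 3 cells must be {7,8,9}.
(1,1) = 10 − 4 = 6 completes the 10 across.
(3,1) = 22 − 15 = 7 completes the 22 down.
Nothing is forced directly, so branch on (3,2), whose candidates are 6 or 8. If (3,2) = 6: then (2,2) would have to be in {7,8} for the 24 across but in {9} for the 19 down — contradiction. So (3,2) = 8.
(2,2) = 19 − 12 = 7 completes the 19 down.
(2,3) = 24 − 16 = 8 completes the 24 across.
(3,3) = 16 − 15 = 1 completes the 16 across.

7 8 1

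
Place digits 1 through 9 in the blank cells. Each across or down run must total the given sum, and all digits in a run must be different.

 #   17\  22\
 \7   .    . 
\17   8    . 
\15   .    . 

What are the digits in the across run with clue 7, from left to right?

2 5

17 in 2 cells must be {8,9}.
R2C2 = 17 − 8 = 9 completes the 17 across.
Nothing is forced directly, so branch on R1C2, whose candidates are 5 or 6. If R1C2 = 6: then R1C1 would have to be in {1} for the 7 across but in {2,3,4,5,6,7} for the 17 down — contradiction. So R1C2 = 5.
R1C1 = 7 − 5 = 2 completes the 7 across.
R3C1 = 17 − 10 = 7 completes the 17 down.
R3C2 = 15 − 7 = 8 completes the 15 across.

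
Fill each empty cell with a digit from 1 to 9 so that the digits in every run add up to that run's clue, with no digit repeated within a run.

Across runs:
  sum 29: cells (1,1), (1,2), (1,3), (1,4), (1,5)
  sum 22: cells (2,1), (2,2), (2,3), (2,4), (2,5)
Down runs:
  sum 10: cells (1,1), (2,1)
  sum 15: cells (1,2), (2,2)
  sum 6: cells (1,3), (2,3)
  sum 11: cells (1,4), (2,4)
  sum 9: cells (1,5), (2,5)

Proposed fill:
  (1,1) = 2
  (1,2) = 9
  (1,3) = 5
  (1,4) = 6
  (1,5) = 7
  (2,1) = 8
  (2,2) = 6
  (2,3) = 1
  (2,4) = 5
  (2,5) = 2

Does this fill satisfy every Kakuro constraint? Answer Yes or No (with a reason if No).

Across: 2+9+5+6+7=29; 8+6+1+5+2=22. Down: 2+8=10; 9+6=15; 5+1=6; 6+5=11; 7+2=9. No digit repeats within any run.

Yes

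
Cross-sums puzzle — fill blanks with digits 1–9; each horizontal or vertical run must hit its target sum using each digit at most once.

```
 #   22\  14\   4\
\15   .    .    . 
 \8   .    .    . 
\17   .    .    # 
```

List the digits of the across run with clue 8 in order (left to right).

17 in 2 cells must be {8,9}; 4 in 2 cells must be {1,3}.
Only 5 fits R2C1 under both its across sum 8 and down sum 22.
Given what's placed, R2C3 must be 1 to fit the 8 across and 4 down.
R1C3 = 4 − 1 = 3 completes the 4 down.
R2C2 = 8 − 6 = 2 completes the 8 across.

5, 2, 1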